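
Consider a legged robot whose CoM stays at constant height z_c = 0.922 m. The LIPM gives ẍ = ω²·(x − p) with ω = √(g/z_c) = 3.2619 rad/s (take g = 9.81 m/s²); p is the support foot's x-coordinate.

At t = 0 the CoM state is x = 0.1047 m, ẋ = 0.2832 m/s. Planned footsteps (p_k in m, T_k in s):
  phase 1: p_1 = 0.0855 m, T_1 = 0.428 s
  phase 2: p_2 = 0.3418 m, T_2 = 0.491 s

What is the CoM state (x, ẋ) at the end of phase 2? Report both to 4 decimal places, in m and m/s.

phase 1: p=0.0855, T=0.428, ωT=1.396093, cosh=2.143475, sinh=1.895913; start (x,ẋ)=(0.104700, 0.283200) → end (x,ẋ)=(0.291259, 0.725770)
phase 2: p=0.3418, T=0.491, ωT=1.601593, cosh=2.581252, sinh=2.379677; start (x,ẋ)=(0.291259, 0.725770) → end (x,ẋ)=(0.740817, 1.481083)

x = 0.7408, ẋ = 1.4811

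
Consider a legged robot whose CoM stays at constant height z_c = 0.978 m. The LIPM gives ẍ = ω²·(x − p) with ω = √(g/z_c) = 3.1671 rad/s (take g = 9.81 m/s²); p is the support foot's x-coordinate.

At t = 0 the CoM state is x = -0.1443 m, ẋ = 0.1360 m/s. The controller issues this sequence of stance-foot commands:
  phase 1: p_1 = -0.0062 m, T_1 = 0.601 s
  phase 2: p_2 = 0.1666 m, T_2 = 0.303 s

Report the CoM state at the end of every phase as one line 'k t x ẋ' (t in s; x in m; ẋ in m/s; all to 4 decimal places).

1 0.6010 -0.3389 -0.9682
2 0.9040 -0.9306 -3.2325

phase 1: p=-0.0062, T=0.601, ωT=1.903427, cosh=3.428952, sinh=3.279895; start (x,ẋ)=(-0.144300, 0.136000) → end (x,ẋ)=(-0.338895, -0.968212)
phase 2: p=0.1666, T=0.303, ωT=0.959631, cosh=1.496884, sinh=1.113850; start (x,ẋ)=(-0.338895, -0.968212) → end (x,ẋ)=(-0.930581, -3.232521)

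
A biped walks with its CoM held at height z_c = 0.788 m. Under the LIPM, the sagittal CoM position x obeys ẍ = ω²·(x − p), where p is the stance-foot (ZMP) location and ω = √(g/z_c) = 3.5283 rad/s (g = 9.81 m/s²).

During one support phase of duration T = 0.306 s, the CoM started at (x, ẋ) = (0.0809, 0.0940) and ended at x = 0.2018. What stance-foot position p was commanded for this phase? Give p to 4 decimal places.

ωT = 3.5283·0.306 = 1.079660; cosh(ωT) = 1.641695, sinh(ωT) = 1.301983
x(T) = p + (x₀−p)·cosh(ωT) + (ẋ₀/ω)·sinh(ωT) ⇒ p·(1 − cosh) = x(T) − x₀·cosh − (ẋ₀/ω)·sinh
numerator   = 0.2018 − (0.0809)·1.641695 − (0.0940/3.5283)·1.301983 = 0.034300
denominator = 1 − 1.641695 = -0.641695
p = 0.034300 / -0.641695 = -0.0535

p = -0.0535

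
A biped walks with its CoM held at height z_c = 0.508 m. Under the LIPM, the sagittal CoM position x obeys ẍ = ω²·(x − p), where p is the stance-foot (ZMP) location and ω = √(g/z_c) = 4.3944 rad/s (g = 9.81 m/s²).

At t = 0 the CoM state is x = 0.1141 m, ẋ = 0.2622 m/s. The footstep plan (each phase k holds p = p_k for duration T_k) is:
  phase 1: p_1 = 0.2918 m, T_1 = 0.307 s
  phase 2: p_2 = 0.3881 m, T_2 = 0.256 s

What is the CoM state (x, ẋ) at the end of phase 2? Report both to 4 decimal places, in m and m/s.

x = -0.4864, ẋ = -3.6176

phase 1: p=0.2918, T=0.307, ωT=1.349081, cosh=2.056680, sinh=1.797201; start (x,ẋ)=(0.114100, 0.262200) → end (x,ẋ)=(0.033561, -0.864146)
phase 2: p=0.3881, T=0.256, ωT=1.124966, cosh=1.702388, sinh=1.377725; start (x,ẋ)=(0.033561, -0.864146) → end (x,ẋ)=(-0.486388, -3.617587)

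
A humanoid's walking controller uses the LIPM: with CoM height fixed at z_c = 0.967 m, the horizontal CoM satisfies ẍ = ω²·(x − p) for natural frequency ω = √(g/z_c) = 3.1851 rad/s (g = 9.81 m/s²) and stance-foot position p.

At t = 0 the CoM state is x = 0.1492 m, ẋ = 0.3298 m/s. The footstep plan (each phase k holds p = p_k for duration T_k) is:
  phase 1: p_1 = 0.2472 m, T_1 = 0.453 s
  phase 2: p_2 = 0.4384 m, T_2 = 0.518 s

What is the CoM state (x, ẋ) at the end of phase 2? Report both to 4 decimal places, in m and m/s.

x = -0.0212, ẋ = -1.3177

phase 1: p=0.2472, T=0.453, ωT=1.442850, cosh=2.234498, sinh=1.998245; start (x,ẋ)=(0.149200, 0.329800) → end (x,ẋ)=(0.235127, 0.113206)
phase 2: p=0.4384, T=0.518, ωT=1.649882, cosh=2.699219, sinh=2.507146; start (x,ẋ)=(0.235127, 0.113206) → end (x,ẋ)=(-0.021169, -1.317674)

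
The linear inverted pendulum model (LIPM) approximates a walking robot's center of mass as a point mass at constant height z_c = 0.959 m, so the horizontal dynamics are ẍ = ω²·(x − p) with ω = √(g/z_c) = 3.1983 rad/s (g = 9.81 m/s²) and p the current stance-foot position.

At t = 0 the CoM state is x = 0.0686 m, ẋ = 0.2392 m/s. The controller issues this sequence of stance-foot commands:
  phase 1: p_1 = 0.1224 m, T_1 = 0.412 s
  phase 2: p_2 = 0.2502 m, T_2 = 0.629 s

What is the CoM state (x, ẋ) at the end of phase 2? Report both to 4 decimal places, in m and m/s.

x = 0.0547, ẋ = -0.5560

phase 1: p=0.1224, T=0.412, ωT=1.317700, cosh=2.001285, sinh=1.733535; start (x,ẋ)=(0.068600, 0.239200) → end (x,ẋ)=(0.144381, 0.180421)
phase 2: p=0.2502, T=0.629, ωT=2.011731, cosh=3.805001, sinh=3.671244; start (x,ẋ)=(0.144381, 0.180421) → end (x,ẋ)=(0.054660, -0.555993)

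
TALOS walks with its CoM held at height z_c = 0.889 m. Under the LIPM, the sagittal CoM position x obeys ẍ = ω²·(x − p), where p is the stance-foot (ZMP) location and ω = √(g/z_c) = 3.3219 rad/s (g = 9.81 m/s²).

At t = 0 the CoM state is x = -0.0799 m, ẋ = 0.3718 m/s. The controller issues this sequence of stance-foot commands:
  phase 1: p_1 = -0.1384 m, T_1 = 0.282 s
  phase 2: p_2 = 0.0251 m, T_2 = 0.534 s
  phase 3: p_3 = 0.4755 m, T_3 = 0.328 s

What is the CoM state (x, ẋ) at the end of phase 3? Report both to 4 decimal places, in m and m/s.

phase 1: p=-0.1384, T=0.282, ωT=0.936776, cosh=1.471815, sinh=1.079926; start (x,ẋ)=(-0.079900, 0.371800) → end (x,ẋ)=(0.068571, 0.757084)
phase 2: p=0.0251, T=0.534, ωT=1.773895, cosh=3.031717, sinh=2.862046; start (x,ẋ)=(0.068571, 0.757084) → end (x,ẋ)=(0.809171, 2.708559)
phase 3: p=0.4755, T=0.328, ωT=1.089583, cosh=1.654696, sinh=1.318339; start (x,ẋ)=(0.809171, 2.708559) → end (x,ẋ)=(2.102550, 5.943116)

x = 2.1026, ẋ = 5.9431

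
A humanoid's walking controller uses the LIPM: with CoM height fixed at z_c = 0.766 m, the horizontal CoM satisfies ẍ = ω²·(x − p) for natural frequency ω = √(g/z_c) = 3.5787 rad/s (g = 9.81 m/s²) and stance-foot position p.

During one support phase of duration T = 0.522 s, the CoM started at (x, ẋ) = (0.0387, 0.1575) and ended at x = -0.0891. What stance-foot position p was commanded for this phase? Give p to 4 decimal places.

ωT = 3.5787·0.522 = 1.868081; cosh(ωT) = 3.315140, sinh(ωT) = 3.160720
x(T) = p + (x₀−p)·cosh(ωT) + (ẋ₀/ω)·sinh(ωT) ⇒ p·(1 − cosh) = x(T) − x₀·cosh − (ẋ₀/ω)·sinh
numerator   = -0.0891 − (0.0387)·3.315140 − (0.1575/3.5787)·3.160720 = -0.356500
denominator = 1 − 3.315140 = -2.315140
p = -0.356500 / -2.315140 = 0.1540

p = 0.1540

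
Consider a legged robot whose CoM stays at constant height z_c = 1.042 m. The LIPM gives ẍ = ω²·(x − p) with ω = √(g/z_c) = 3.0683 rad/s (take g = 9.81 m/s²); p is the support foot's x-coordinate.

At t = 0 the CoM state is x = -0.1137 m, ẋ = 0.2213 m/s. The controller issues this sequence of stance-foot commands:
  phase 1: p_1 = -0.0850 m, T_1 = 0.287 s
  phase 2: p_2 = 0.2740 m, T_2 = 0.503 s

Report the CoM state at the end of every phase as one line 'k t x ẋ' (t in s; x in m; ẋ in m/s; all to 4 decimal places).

phase 1: p=-0.0850, T=0.287, ωT=0.880602, cosh=1.413442, sinh=0.998909; start (x,ẋ)=(-0.113700, 0.221300) → end (x,ẋ)=(-0.053520, 0.224831)
phase 2: p=0.2740, T=0.503, ωT=1.543355, cosh=2.446964, sinh=2.233301; start (x,ẋ)=(-0.053520, 0.224831) → end (x,ẋ)=(-0.363784, -1.694157)

1 0.2870 -0.0535 0.2248
2 0.7900 -0.3638 -1.6942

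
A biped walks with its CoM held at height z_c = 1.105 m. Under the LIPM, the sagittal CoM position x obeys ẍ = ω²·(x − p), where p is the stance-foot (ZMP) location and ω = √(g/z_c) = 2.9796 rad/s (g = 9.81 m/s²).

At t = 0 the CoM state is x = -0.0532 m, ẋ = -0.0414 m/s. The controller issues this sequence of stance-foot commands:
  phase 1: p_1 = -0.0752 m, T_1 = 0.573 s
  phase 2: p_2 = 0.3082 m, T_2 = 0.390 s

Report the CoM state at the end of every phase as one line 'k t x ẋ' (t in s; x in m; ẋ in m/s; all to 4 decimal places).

1 0.5730 -0.0496 0.0569
2 0.9630 -0.2921 -1.4373

phase 1: p=-0.0752, T=0.573, ωT=1.707311, cosh=2.847733, sinh=2.666380; start (x,ẋ)=(-0.053200, -0.041400) → end (x,ẋ)=(-0.049598, 0.056888)
phase 2: p=0.3082, T=0.390, ωT=1.162044, cosh=1.754653, sinh=1.441807; start (x,ẋ)=(-0.049598, 0.056888) → end (x,ẋ)=(-0.292083, -1.437283)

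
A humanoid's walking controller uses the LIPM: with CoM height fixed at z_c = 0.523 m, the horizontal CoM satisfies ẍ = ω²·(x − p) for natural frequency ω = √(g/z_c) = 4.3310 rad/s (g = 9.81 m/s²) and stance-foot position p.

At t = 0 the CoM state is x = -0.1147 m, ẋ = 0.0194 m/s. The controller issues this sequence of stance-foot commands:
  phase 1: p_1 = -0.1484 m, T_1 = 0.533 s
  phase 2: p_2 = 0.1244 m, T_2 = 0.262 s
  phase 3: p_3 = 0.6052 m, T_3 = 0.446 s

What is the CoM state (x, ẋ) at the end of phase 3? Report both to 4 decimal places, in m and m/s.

phase 1: p=-0.1484, T=0.533, ωT=2.308423, cosh=5.078984, sinh=4.979566; start (x,ẋ)=(-0.114700, 0.019400) → end (x,ẋ)=(0.045067, 0.825323)
phase 2: p=0.1244, T=0.262, ωT=1.134722, cosh=1.715910, sinh=1.394399; start (x,ẋ)=(0.045067, 0.825323) → end (x,ẋ)=(0.253991, 0.937077)
phase 3: p=0.6052, T=0.446, ωT=1.931626, cosh=3.522817, sinh=3.377905; start (x,ẋ)=(0.253991, 0.937077) → end (x,ẋ)=(0.098814, -1.836938)

x = 0.0988, ẋ = -1.8369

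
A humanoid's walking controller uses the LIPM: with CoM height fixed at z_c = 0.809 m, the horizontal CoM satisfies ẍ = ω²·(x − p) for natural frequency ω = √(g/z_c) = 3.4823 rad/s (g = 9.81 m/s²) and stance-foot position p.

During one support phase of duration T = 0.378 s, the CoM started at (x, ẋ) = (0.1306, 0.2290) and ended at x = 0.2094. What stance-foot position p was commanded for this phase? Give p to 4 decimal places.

ωT = 3.4823·0.378 = 1.316309; cosh(ωT) = 1.998877, sinh(ωT) = 1.730754
x(T) = p + (x₀−p)·cosh(ωT) + (ẋ₀/ω)·sinh(ωT) ⇒ p·(1 − cosh) = x(T) − x₀·cosh − (ẋ₀/ω)·sinh
numerator   = 0.2094 − (0.1306)·1.998877 − (0.2290/3.4823)·1.730754 = -0.165470
denominator = 1 − 1.998877 = -0.998877
p = -0.165470 / -0.998877 = 0.1657

p = 0.1657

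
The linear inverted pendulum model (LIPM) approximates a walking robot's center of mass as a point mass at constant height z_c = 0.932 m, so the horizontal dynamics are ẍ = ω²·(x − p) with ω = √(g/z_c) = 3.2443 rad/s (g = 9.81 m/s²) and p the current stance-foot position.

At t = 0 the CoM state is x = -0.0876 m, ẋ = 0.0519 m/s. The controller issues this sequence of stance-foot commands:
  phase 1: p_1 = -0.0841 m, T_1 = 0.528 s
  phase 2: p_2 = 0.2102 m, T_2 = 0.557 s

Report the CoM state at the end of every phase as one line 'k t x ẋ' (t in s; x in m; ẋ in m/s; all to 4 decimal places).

1 0.5280 -0.0512 0.1181
2 1.0850 -0.4996 -2.1444

phase 1: p=-0.0841, T=0.528, ωT=1.712990, cosh=2.862923, sinh=2.682597; start (x,ẋ)=(-0.087600, 0.051900) → end (x,ẋ)=(-0.051206, 0.118125)
phase 2: p=0.2102, T=0.557, ωT=1.807075, cosh=3.128367, sinh=2.964234; start (x,ẋ)=(-0.051206, 0.118125) → end (x,ẋ)=(-0.499646, -2.144368)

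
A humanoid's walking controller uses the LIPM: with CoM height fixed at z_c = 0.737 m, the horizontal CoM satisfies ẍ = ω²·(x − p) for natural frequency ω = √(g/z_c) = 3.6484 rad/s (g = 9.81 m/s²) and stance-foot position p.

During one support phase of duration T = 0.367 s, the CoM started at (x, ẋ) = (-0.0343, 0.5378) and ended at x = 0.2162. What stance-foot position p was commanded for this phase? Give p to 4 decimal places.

p = -0.0234

ωT = 3.6484·0.367 = 1.338963; cosh(ωT) = 2.038601, sinh(ωT) = 1.776484
x(T) = p + (x₀−p)·cosh(ωT) + (ẋ₀/ω)·sinh(ωT) ⇒ p·(1 − cosh) = x(T) − x₀·cosh − (ẋ₀/ω)·sinh
numerator   = 0.2162 − (-0.0343)·2.038601 − (0.5378/3.6484)·1.776484 = 0.024258
denominator = 1 − 2.038601 = -1.038601
p = 0.024258 / -1.038601 = -0.0234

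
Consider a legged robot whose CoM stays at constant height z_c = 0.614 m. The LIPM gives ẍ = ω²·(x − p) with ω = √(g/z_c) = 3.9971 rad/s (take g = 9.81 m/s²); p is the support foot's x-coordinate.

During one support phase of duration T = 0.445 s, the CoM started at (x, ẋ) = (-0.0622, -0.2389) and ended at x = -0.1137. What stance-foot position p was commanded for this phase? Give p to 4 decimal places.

p = -0.1211

ωT = 3.9971·0.445 = 1.778710; cosh(ωT) = 3.045532, sinh(ωT) = 2.876676
x(T) = p + (x₀−p)·cosh(ωT) + (ẋ₀/ω)·sinh(ωT) ⇒ p·(1 − cosh) = x(T) − x₀·cosh − (ẋ₀/ω)·sinh
numerator   = -0.1137 − (-0.0622)·3.045532 − (-0.2389/3.9971)·2.876676 = 0.247666
denominator = 1 − 3.045532 = -2.045532
p = 0.247666 / -2.045532 = -0.1211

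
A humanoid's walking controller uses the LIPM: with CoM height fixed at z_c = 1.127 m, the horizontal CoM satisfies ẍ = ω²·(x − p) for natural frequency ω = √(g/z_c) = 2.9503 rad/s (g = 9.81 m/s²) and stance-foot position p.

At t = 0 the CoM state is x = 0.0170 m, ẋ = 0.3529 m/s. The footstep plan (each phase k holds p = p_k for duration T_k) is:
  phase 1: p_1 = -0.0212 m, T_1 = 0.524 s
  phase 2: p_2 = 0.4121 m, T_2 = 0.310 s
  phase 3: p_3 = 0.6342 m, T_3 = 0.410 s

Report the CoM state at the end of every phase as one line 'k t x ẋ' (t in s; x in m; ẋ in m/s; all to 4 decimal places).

1 0.5240 0.3404 1.1180
2 0.8340 0.7052 1.3975
3 1.2440 1.4871 2.8707

phase 1: p=-0.0212, T=0.524, ωT=1.545957, cosh=2.452784, sinh=2.239677; start (x,ẋ)=(0.017000, 0.352900) → end (x,ẋ)=(0.340395, 1.118002)
phase 2: p=0.4121, T=0.310, ωT=0.914593, cosh=1.448219, sinh=1.047540; start (x,ẋ)=(0.340395, 1.118002) → end (x,ẋ)=(0.705216, 1.397505)
phase 3: p=0.6342, T=0.410, ωT=1.209623, cosh=1.825265, sinh=1.526955; start (x,ẋ)=(0.705216, 1.397505) → end (x,ẋ)=(1.487115, 2.870743)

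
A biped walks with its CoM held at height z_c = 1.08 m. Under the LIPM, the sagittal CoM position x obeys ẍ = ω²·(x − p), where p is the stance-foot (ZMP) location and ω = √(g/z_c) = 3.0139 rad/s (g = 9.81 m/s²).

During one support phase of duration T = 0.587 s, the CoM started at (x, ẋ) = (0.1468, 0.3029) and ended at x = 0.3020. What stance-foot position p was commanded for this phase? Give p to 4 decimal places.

ωT = 3.0139·0.587 = 1.769159; cosh(ωT) = 3.018198, sinh(ωT) = 2.847722
x(T) = p + (x₀−p)·cosh(ωT) + (ẋ₀/ω)·sinh(ωT) ⇒ p·(1 − cosh) = x(T) − x₀·cosh − (ẋ₀/ω)·sinh
numerator   = 0.3020 − (0.1468)·3.018198 − (0.3029/3.0139)·2.847722 = -0.427270
denominator = 1 − 3.018198 = -2.018198
p = -0.427270 / -2.018198 = 0.2117

p = 0.2117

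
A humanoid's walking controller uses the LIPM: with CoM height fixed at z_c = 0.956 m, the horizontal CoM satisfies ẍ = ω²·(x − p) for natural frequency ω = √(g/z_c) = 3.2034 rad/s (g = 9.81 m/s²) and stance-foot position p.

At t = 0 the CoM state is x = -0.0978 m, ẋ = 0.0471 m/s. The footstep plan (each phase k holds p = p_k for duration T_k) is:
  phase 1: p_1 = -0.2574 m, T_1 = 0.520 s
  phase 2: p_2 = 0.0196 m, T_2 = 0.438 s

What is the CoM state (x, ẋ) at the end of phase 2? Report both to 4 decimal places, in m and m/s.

x = 1.3008, ẋ = 4.3008

phase 1: p=-0.2574, T=0.520, ωT=1.665768, cosh=2.739390, sinh=2.550344; start (x,ẋ)=(-0.097800, 0.047100) → end (x,ẋ)=(0.217305, 1.432921)
phase 2: p=0.0196, T=0.438, ωT=1.403089, cosh=2.156792, sinh=1.910955; start (x,ẋ)=(0.217305, 1.432921) → end (x,ẋ)=(1.300802, 4.300772)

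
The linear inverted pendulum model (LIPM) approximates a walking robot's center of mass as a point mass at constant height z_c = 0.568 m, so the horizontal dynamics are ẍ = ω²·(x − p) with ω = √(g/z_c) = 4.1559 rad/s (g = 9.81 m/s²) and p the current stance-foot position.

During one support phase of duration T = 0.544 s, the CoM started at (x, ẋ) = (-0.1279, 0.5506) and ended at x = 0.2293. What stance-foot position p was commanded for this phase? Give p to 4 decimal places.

ωT = 4.1559·0.544 = 2.260810; cosh(ωT) = 4.847558, sinh(ωT) = 4.743292
x(T) = p + (x₀−p)·cosh(ωT) + (ẋ₀/ω)·sinh(ωT) ⇒ p·(1 − cosh) = x(T) − x₀·cosh − (ẋ₀/ω)·sinh
numerator   = 0.2293 − (-0.1279)·4.847558 − (0.5506/4.1559)·4.743292 = 0.220881
denominator = 1 − 4.847558 = -3.847558
p = 0.220881 / -3.847558 = -0.0574

p = -0.0574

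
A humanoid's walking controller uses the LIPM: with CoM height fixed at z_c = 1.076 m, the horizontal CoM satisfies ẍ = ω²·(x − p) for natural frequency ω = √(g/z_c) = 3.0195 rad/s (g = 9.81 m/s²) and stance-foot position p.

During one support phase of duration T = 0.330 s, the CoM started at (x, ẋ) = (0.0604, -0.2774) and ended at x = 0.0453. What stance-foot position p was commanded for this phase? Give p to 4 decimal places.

ωT = 3.0195·0.330 = 0.996435; cosh(ωT) = 1.538901, sinh(ωT) = 1.169708
x(T) = p + (x₀−p)·cosh(ωT) + (ẋ₀/ω)·sinh(ωT) ⇒ p·(1 − cosh) = x(T) − x₀·cosh − (ẋ₀/ω)·sinh
numerator   = 0.0453 − (0.0604)·1.538901 − (-0.2774/3.0195)·1.169708 = 0.059811
denominator = 1 − 1.538901 = -0.538901
p = 0.059811 / -0.538901 = -0.1110

p = -0.1110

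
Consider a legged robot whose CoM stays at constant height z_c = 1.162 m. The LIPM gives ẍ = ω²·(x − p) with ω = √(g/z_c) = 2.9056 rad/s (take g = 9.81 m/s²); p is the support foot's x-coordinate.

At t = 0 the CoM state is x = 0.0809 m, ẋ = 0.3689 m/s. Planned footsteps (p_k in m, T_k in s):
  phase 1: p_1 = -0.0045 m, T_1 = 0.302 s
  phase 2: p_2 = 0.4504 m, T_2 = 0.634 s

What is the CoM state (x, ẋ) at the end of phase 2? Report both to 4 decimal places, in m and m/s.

phase 1: p=-0.0045, T=0.302, ωT=0.877491, cosh=1.410342, sinh=0.994517; start (x,ẋ)=(0.080900, 0.368900) → end (x,ẋ)=(0.242209, 0.767053)
phase 2: p=0.4504, T=0.634, ωT=1.842150, cosh=3.234285, sinh=3.075808; start (x,ẋ)=(0.242209, 0.767053) → end (x,ẋ)=(0.589037, 0.620248)

x = 0.5890, ẋ = 0.6202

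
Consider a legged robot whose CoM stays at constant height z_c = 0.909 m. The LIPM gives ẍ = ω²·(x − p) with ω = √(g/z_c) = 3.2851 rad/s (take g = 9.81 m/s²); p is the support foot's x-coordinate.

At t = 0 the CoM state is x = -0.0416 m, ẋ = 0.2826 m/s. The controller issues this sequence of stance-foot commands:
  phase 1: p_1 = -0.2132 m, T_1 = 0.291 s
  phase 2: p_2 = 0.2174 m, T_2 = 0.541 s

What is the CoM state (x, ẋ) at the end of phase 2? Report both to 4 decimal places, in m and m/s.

phase 1: p=-0.2132, T=0.291, ωT=0.955964, cosh=1.492809, sinh=1.108368; start (x,ẋ)=(-0.041600, 0.282600) → end (x,ẋ)=(0.138313, 1.046681)
phase 2: p=0.2174, T=0.541, ωT=1.777239, cosh=3.041306, sinh=2.872201; start (x,ẋ)=(0.138313, 1.046681) → end (x,ẋ)=(0.891998, 2.437054)

x = 0.8920, ẋ = 2.4371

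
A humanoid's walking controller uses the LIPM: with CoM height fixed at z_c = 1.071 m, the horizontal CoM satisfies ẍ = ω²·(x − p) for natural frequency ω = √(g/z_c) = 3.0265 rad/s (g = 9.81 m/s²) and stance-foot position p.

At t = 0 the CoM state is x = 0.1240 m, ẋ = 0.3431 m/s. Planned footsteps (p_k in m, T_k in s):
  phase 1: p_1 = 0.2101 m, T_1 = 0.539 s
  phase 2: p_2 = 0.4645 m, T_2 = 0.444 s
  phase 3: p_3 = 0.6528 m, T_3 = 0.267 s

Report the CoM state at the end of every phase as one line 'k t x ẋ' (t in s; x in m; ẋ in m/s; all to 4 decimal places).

1 0.5390 0.2603 0.2699
2 0.9830 0.2057 -0.5516
3 1.2500 -0.1123 -1.9582

phase 1: p=0.2101, T=0.539, ωT=1.631284, cosh=2.653054, sinh=2.457376; start (x,ẋ)=(0.124000, 0.343100) → end (x,ẋ)=(0.260253, 0.269916)
phase 2: p=0.4645, T=0.444, ωT=1.343766, cosh=2.047157, sinh=1.786296; start (x,ẋ)=(0.260253, 0.269916) → end (x,ẋ)=(0.205684, -0.551644)
phase 3: p=0.6528, T=0.267, ωT=0.808076, cosh=1.344651, sinh=0.898936; start (x,ẋ)=(0.205684, -0.551644) → end (x,ẋ)=(-0.112265, -1.958206)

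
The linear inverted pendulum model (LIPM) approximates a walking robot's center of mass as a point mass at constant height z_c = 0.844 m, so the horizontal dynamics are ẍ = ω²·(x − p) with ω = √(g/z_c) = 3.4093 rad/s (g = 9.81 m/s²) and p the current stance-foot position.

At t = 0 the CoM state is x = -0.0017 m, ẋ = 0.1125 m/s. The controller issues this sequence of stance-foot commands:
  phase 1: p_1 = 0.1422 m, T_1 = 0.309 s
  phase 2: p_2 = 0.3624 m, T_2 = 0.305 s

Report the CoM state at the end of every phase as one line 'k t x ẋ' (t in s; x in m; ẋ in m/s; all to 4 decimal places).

1 0.3090 -0.0477 -0.4370
2 0.6140 -0.4487 -2.4255

phase 1: p=0.1422, T=0.309, ωT=1.053474, cosh=1.608160, sinh=1.259435; start (x,ẋ)=(-0.001700, 0.112500) → end (x,ẋ)=(-0.047655, -0.436959)
phase 2: p=0.3624, T=0.305, ωT=1.039837, cosh=1.591133, sinh=1.237621; start (x,ẋ)=(-0.047655, -0.436959) → end (x,ẋ)=(-0.448675, -2.425456)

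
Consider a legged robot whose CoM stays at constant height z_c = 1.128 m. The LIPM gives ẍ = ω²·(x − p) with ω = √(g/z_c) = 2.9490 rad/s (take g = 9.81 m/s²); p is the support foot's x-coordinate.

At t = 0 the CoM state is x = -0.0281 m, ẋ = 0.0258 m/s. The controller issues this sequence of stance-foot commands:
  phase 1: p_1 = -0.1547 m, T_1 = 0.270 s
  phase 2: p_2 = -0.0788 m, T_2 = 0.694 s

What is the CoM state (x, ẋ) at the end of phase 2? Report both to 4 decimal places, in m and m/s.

x = 0.7875, ẋ = 2.5635

phase 1: p=-0.1547, T=0.270, ωT=0.796230, cosh=1.334096, sinh=0.883070; start (x,ẋ)=(-0.028100, 0.025800) → end (x,ẋ)=(0.021922, 0.364108)
phase 2: p=-0.0788, T=0.694, ωT=2.046606, cosh=3.935377, sinh=3.806204; start (x,ẋ)=(0.021922, 0.364108) → end (x,ẋ)=(0.787526, 2.563460)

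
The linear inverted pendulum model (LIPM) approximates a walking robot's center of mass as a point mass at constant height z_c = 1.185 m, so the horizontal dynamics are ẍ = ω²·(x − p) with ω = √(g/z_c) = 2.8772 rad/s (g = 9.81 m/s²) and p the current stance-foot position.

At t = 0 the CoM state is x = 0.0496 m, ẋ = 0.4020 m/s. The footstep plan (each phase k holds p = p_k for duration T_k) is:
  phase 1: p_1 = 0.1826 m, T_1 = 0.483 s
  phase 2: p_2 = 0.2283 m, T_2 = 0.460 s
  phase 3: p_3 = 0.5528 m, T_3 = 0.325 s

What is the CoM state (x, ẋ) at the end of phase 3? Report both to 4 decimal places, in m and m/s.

x = -0.0198, ẋ = -1.2468

phase 1: p=0.1826, T=0.483, ωT=1.389688, cosh=2.131375, sinh=1.882221; start (x,ẋ)=(0.049600, 0.402000) → end (x,ẋ)=(0.162110, 0.136547)
phase 2: p=0.2283, T=0.460, ωT=1.323512, cosh=2.011395, sinh=1.745196; start (x,ẋ)=(0.162110, 0.136547) → end (x,ẋ)=(0.177989, -0.057710)
phase 3: p=0.5528, T=0.325, ωT=0.935090, cosh=1.469997, sinh=1.077446; start (x,ẋ)=(0.177989, -0.057710) → end (x,ẋ)=(-0.019781, -1.246757)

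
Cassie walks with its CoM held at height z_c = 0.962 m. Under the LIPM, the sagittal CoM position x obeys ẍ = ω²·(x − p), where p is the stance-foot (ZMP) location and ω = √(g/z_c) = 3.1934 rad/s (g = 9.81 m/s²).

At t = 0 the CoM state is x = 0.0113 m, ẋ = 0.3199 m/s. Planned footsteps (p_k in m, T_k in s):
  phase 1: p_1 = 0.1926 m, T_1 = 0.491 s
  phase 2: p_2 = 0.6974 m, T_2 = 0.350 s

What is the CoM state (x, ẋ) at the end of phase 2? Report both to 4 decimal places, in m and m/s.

phase 1: p=0.1926, T=0.491, ωT=1.567959, cosh=2.502660, sinh=2.294190; start (x,ẋ)=(0.011300, 0.319900) → end (x,ẋ)=(-0.031311, -0.527651)
phase 2: p=0.6974, T=0.350, ωT=1.117690, cosh=1.692408, sinh=1.365374; start (x,ẋ)=(-0.031311, -0.527651) → end (x,ẋ)=(-0.761480, -4.070316)

x = -0.7615, ẋ = -4.0703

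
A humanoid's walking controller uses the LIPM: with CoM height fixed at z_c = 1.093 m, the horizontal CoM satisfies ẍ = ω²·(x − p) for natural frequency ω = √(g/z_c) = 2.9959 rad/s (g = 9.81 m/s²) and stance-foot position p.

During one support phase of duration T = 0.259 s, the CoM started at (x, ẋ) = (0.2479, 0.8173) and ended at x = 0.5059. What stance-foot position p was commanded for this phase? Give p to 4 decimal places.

p = 0.1707

ωT = 2.9959·0.259 = 0.775938; cosh(ωT) = 1.316451, sinh(ωT) = 0.856179
x(T) = p + (x₀−p)·cosh(ωT) + (ẋ₀/ω)·sinh(ωT) ⇒ p·(1 − cosh) = x(T) − x₀·cosh − (ẋ₀/ω)·sinh
numerator   = 0.5059 − (0.2479)·1.316451 − (0.8173/2.9959)·0.856179 = -0.054019
denominator = 1 − 1.316451 = -0.316451
p = -0.054019 / -0.316451 = 0.1707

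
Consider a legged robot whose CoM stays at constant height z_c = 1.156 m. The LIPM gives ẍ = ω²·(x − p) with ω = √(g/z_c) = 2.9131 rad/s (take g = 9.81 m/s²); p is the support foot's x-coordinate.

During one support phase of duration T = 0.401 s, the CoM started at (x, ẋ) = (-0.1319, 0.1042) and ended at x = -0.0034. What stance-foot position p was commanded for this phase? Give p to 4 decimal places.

p = -0.2322

ωT = 2.9131·0.401 = 1.168153; cosh(ωT) = 1.763494, sinh(ωT) = 1.452553
x(T) = p + (x₀−p)·cosh(ωT) + (ẋ₀/ω)·sinh(ωT) ⇒ p·(1 − cosh) = x(T) − x₀·cosh − (ẋ₀/ω)·sinh
numerator   = -0.0034 − (-0.1319)·1.763494 − (0.1042/2.9131)·1.452553 = 0.177248
denominator = 1 − 1.763494 = -0.763494
p = 0.177248 / -0.763494 = -0.2322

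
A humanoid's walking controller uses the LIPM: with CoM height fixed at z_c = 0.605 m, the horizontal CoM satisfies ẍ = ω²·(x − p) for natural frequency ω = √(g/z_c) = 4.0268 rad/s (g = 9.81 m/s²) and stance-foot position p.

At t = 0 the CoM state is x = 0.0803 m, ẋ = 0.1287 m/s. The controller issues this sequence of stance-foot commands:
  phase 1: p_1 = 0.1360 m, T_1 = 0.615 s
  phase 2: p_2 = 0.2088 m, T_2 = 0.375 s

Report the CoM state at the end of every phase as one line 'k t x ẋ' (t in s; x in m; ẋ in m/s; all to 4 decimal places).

phase 1: p=0.1360, T=0.615, ωT=2.476482, cosh=5.991684, sinh=5.907645; start (x,ẋ)=(0.080300, 0.128700) → end (x,ẋ)=(-0.008923, -0.553912)
phase 2: p=0.2088, T=0.375, ωT=1.510050, cosh=2.373928, sinh=2.153029; start (x,ẋ)=(-0.008923, -0.553912) → end (x,ẋ)=(-0.604223, -3.202570)

1 0.6150 -0.0089 -0.5539
2 0.9900 -0.6042 -3.2026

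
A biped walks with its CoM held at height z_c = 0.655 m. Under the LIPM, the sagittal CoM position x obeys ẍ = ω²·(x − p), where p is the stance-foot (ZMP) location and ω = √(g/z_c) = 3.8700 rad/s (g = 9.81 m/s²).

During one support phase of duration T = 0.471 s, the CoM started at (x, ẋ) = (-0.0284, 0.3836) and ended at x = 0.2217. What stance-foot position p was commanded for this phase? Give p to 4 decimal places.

ωT = 3.8700·0.471 = 1.822770; cosh(ωT) = 3.175278, sinh(ωT) = 3.013700
x(T) = p + (x₀−p)·cosh(ωT) + (ẋ₀/ω)·sinh(ωT) ⇒ p·(1 − cosh) = x(T) − x₀·cosh − (ẋ₀/ω)·sinh
numerator   = 0.2217 − (-0.0284)·3.175278 − (0.3836/3.8700)·3.013700 = 0.013156
denominator = 1 − 3.175278 = -2.175278
p = 0.013156 / -2.175278 = -0.0060

p = -0.0060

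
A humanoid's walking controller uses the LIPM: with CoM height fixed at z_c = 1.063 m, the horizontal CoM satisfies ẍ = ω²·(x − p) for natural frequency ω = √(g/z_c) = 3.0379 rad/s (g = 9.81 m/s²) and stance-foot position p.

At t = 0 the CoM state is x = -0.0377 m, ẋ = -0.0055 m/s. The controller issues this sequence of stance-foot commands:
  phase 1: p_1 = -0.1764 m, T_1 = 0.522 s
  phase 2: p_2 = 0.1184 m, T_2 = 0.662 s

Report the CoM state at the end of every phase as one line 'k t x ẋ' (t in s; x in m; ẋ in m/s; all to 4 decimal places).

1 0.5220 0.1722 0.9716
2 1.1840 1.4964 4.2945

phase 1: p=-0.1764, T=0.522, ωT=1.585784, cosh=2.543952, sinh=2.339165; start (x,ẋ)=(-0.037700, -0.005500) → end (x,ẋ)=(0.172211, 0.971631)
phase 2: p=0.1184, T=0.662, ωT=2.011090, cosh=3.802649, sinh=3.668806; start (x,ẋ)=(0.172211, 0.971631) → end (x,ẋ)=(1.496443, 4.294523)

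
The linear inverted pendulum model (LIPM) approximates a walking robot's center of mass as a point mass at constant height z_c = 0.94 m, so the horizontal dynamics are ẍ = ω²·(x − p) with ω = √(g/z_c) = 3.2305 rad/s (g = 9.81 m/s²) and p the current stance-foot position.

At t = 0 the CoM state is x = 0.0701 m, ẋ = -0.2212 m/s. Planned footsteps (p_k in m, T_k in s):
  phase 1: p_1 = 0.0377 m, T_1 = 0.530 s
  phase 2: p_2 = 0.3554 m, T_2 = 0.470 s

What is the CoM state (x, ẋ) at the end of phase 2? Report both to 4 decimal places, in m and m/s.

phase 1: p=0.0377, T=0.530, ωT=1.712165, cosh=2.860710, sinh=2.680235; start (x,ẋ)=(0.070100, -0.221200) → end (x,ẋ)=(-0.053135, -0.352254)
phase 2: p=0.3554, T=0.470, ωT=1.518335, cosh=2.391848, sinh=2.172771; start (x,ẋ)=(-0.053135, -0.352254) → end (x,ẋ)=(-0.858672, -3.710101)

x = -0.8587, ẋ = -3.7101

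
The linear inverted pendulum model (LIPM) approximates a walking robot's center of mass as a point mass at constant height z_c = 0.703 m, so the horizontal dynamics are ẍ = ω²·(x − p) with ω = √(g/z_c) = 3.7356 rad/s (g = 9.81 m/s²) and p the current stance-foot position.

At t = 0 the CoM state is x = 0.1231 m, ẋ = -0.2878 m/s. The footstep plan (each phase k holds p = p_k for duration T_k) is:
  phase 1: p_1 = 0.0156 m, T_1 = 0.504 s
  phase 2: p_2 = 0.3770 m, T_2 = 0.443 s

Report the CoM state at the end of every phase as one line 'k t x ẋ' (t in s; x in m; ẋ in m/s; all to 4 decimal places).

1 0.5040 0.1297 0.3214
2 0.9470 -0.0767 -1.4569

phase 1: p=0.0156, T=0.504, ωT=1.882742, cosh=3.361837, sinh=3.209665; start (x,ẋ)=(0.123100, -0.287800) → end (x,ẋ)=(0.129717, 0.321391)
phase 2: p=0.3770, T=0.443, ωT=1.654871, cosh=2.711760, sinh=2.520644; start (x,ẋ)=(0.129717, 0.321391) → end (x,ẋ)=(-0.076710, -1.456912)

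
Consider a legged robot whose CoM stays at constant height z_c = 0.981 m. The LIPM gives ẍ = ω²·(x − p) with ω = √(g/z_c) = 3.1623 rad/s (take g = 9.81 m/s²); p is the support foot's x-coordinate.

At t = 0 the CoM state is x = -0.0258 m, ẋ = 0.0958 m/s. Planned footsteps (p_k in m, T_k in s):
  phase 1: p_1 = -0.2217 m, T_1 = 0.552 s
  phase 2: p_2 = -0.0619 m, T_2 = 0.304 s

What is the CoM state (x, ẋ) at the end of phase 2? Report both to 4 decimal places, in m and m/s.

phase 1: p=-0.2217, T=0.552, ωT=1.745590, cosh=2.951910, sinh=2.777368; start (x,ẋ)=(-0.025800, 0.095800) → end (x,ẋ)=(0.440718, 2.003358)
phase 2: p=-0.0619, T=0.304, ωT=0.961339, cosh=1.498788, sinh=1.116408; start (x,ẋ)=(0.440718, 2.003358) → end (x,ẋ)=(1.398677, 4.777060)

x = 1.3987, ẋ = 4.7771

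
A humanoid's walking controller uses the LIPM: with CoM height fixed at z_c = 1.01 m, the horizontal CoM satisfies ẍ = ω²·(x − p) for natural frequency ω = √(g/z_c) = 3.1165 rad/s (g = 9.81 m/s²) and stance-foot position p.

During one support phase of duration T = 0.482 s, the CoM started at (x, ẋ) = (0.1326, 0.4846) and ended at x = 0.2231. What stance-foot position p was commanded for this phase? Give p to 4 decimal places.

p = 0.3105

ωT = 3.1165·0.482 = 1.502153; cosh(ωT) = 2.356999, sinh(ωT) = 2.134349
x(T) = p + (x₀−p)·cosh(ωT) + (ẋ₀/ω)·sinh(ωT) ⇒ p·(1 − cosh) = x(T) − x₀·cosh − (ẋ₀/ω)·sinh
numerator   = 0.2231 − (0.1326)·2.356999 − (0.4846/3.1165)·2.134349 = -0.421319
denominator = 1 − 2.356999 = -1.356999
p = -0.421319 / -1.356999 = 0.3105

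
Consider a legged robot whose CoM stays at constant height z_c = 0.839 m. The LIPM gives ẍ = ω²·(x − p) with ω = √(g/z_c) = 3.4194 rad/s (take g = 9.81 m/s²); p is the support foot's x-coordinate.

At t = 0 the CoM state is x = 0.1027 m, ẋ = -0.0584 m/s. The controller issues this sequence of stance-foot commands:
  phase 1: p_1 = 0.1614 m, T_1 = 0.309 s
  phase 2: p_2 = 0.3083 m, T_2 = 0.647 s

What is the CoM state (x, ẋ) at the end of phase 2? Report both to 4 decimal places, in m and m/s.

phase 1: p=0.1614, T=0.309, ωT=1.056595, cosh=1.612098, sinh=1.264460; start (x,ẋ)=(0.102700, -0.058400) → end (x,ẋ)=(0.045174, -0.347947)
phase 2: p=0.3083, T=0.647, ωT=2.212352, cosh=4.623311, sinh=4.513869; start (x,ẋ)=(0.045174, -0.347947) → end (x,ẋ)=(-1.367530, -5.669945)

x = -1.3675, ẋ = -5.6699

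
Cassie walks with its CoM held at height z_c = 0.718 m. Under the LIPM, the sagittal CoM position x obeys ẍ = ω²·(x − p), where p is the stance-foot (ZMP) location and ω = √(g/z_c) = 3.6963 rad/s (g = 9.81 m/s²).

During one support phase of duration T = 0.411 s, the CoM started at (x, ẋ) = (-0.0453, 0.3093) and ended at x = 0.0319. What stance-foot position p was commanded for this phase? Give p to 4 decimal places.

p = 0.0299

ωT = 3.6963·0.411 = 1.519179; cosh(ωT) = 2.393683, sinh(ωT) = 2.174791
x(T) = p + (x₀−p)·cosh(ωT) + (ẋ₀/ω)·sinh(ωT) ⇒ p·(1 − cosh) = x(T) − x₀·cosh − (ẋ₀/ω)·sinh
numerator   = 0.0319 − (-0.0453)·2.393683 − (0.3093/3.6963)·2.174791 = -0.041649
denominator = 1 − 2.393683 = -1.393683
p = -0.041649 / -1.393683 = 0.0299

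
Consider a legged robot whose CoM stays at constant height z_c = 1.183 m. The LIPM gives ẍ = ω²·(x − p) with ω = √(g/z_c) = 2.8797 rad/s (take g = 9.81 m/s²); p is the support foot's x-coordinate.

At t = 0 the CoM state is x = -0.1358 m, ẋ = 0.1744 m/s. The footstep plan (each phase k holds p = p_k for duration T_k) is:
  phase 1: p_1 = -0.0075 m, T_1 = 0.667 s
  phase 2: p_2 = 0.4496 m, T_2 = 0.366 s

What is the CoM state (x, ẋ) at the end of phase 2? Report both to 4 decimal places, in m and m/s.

x = -0.9539, ẋ = -3.5551

phase 1: p=-0.0075, T=0.667, ωT=1.920760, cosh=3.486320, sinh=3.339824; start (x,ẋ)=(-0.135800, 0.174400) → end (x,ẋ)=(-0.252529, -0.625936)
phase 2: p=0.4496, T=0.366, ωT=1.053970, cosh=1.608785, sinh=1.260234; start (x,ẋ)=(-0.252529, -0.625936) → end (x,ẋ)=(-0.953901, -3.555089)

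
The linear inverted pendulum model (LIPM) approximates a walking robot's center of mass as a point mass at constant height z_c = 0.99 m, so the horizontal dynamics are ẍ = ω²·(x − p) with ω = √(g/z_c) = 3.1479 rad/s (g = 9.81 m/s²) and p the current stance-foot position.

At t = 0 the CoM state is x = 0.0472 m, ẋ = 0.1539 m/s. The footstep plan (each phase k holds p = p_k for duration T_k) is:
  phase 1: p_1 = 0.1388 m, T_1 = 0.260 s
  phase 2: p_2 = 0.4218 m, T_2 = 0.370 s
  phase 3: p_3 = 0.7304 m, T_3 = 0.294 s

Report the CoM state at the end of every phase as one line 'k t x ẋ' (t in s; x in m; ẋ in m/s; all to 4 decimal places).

phase 1: p=0.1388, T=0.260, ωT=0.818454, cosh=1.354053, sinh=0.912940; start (x,ẋ)=(0.047200, 0.153900) → end (x,ẋ)=(0.059402, -0.054855)
phase 2: p=0.4218, T=0.370, ωT=1.164723, cosh=1.758522, sinh=1.446513; start (x,ẋ)=(0.059402, -0.054855) → end (x,ẋ)=(-0.240692, -1.746635)
phase 3: p=0.7304, T=0.294, ωT=0.925483, cosh=1.459713, sinh=1.063373; start (x,ẋ)=(-0.240692, -1.746635) → end (x,ẋ)=(-1.277135, -5.800209)

1 0.2600 0.0594 -0.0549
2 0.6300 -0.2407 -1.7466
3 0.9240 -1.2771 -5.8002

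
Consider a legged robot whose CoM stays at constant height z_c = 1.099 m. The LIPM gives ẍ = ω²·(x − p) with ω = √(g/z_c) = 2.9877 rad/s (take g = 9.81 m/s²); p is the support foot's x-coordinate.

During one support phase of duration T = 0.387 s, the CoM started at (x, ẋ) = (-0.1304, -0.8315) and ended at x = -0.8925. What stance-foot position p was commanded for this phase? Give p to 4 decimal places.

ωT = 2.9877·0.387 = 1.156240; cosh(ωT) = 1.746314, sinh(ωT) = 1.431647
x(T) = p + (x₀−p)·cosh(ωT) + (ẋ₀/ω)·sinh(ωT) ⇒ p·(1 − cosh) = x(T) − x₀·cosh − (ẋ₀/ω)·sinh
numerator   = -0.8925 − (-0.1304)·1.746314 − (-0.8315/2.9877)·1.431647 = -0.266342
denominator = 1 − 1.746314 = -0.746314
p = -0.266342 / -0.746314 = 0.3569

p = 0.3569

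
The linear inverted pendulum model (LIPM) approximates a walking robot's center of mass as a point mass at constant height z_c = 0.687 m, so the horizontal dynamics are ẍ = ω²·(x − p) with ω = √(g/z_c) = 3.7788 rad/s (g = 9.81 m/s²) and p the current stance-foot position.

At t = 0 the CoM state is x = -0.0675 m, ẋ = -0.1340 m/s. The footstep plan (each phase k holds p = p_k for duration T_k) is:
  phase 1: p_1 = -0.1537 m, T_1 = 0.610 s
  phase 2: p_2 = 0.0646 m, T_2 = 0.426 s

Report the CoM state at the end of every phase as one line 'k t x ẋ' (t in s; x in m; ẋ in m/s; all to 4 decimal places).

1 0.6100 0.1067 0.9381
2 1.0360 0.7701 2.8217

phase 1: p=-0.1537, T=0.610, ωT=2.305068, cosh=5.062306, sinh=4.962554; start (x,ẋ)=(-0.067500, -0.134000) → end (x,ẋ)=(0.106694, 0.938116)
phase 2: p=0.0646, T=0.426, ωT=1.609769, cosh=2.600794, sinh=2.400860; start (x,ẋ)=(0.106694, 0.938116) → end (x,ẋ)=(0.770109, 2.821737)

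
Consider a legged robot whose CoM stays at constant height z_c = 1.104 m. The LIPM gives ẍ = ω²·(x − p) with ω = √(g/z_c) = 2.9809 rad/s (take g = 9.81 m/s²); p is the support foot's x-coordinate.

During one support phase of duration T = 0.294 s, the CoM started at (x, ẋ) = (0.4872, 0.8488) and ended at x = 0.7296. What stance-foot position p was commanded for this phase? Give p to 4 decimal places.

ωT = 2.9809·0.294 = 0.876385; cosh(ωT) = 1.409242, sinh(ωT) = 0.992957
x(T) = p + (x₀−p)·cosh(ωT) + (ẋ₀/ω)·sinh(ωT) ⇒ p·(1 − cosh) = x(T) − x₀·cosh − (ẋ₀/ω)·sinh
numerator   = 0.7296 − (0.4872)·1.409242 − (0.8488/2.9809)·0.992957 = -0.239724
denominator = 1 − 1.409242 = -0.409242
p = -0.239724 / -0.409242 = 0.5858

p = 0.5858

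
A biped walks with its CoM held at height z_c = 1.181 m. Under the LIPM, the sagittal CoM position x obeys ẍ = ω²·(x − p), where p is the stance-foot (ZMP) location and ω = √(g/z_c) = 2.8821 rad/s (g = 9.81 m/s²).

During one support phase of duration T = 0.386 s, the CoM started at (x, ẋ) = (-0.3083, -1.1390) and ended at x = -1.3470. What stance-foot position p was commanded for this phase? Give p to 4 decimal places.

p = 0.4250

ωT = 2.8821·0.386 = 1.112491; cosh(ωT) = 1.685332, sinh(ωT) = 1.356593
x(T) = p + (x₀−p)·cosh(ωT) + (ẋ₀/ω)·sinh(ωT) ⇒ p·(1 − cosh) = x(T) − x₀·cosh − (ẋ₀/ω)·sinh
numerator   = -1.3470 − (-0.3083)·1.685332 − (-1.1390/2.8821)·1.356593 = -0.291289
denominator = 1 − 1.685332 = -0.685332
p = -0.291289 / -0.685332 = 0.4250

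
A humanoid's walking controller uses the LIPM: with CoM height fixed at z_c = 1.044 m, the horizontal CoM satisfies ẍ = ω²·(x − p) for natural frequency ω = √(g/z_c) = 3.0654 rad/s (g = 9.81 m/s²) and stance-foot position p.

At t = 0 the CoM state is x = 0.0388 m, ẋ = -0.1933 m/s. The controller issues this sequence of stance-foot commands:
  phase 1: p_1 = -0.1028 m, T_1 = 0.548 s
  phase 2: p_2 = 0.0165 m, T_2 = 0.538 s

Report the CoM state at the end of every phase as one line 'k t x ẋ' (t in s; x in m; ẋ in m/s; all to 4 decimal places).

1 0.5480 0.1269 0.5873
2 1.0860 0.7944 2.4325

phase 1: p=-0.1028, T=0.548, ωT=1.679839, cosh=2.775549, sinh=2.589145; start (x,ẋ)=(0.038800, -0.193300) → end (x,ẋ)=(0.126950, 0.587332)
phase 2: p=0.0165, T=0.538, ωT=1.649185, cosh=2.697473, sinh=2.505266; start (x,ẋ)=(0.126950, 0.587332) → end (x,ẋ)=(0.794445, 2.432527)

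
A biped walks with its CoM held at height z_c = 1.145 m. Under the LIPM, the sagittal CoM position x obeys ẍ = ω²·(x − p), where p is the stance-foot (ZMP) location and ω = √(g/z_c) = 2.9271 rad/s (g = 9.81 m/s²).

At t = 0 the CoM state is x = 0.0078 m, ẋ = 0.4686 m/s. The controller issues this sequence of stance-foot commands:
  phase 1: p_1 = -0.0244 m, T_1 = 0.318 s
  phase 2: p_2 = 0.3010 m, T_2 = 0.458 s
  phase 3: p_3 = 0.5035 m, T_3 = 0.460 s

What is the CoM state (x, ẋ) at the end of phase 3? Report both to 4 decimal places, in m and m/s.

x = 1.2676, ẋ = 2.4657

phase 1: p=-0.0244, T=0.318, ωT=0.930818, cosh=1.465407, sinh=1.071176; start (x,ẋ)=(0.007800, 0.468600) → end (x,ẋ)=(0.194271, 0.787651)
phase 2: p=0.3010, T=0.458, ωT=1.340612, cosh=2.041533, sinh=1.779848; start (x,ẋ)=(0.194271, 0.787651) → end (x,ẋ)=(0.562047, 1.051979)
phase 3: p=0.5035, T=0.460, ωT=1.346466, cosh=2.051988, sinh=1.791830; start (x,ẋ)=(0.562047, 1.051979) → end (x,ẋ)=(1.267607, 2.465716)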